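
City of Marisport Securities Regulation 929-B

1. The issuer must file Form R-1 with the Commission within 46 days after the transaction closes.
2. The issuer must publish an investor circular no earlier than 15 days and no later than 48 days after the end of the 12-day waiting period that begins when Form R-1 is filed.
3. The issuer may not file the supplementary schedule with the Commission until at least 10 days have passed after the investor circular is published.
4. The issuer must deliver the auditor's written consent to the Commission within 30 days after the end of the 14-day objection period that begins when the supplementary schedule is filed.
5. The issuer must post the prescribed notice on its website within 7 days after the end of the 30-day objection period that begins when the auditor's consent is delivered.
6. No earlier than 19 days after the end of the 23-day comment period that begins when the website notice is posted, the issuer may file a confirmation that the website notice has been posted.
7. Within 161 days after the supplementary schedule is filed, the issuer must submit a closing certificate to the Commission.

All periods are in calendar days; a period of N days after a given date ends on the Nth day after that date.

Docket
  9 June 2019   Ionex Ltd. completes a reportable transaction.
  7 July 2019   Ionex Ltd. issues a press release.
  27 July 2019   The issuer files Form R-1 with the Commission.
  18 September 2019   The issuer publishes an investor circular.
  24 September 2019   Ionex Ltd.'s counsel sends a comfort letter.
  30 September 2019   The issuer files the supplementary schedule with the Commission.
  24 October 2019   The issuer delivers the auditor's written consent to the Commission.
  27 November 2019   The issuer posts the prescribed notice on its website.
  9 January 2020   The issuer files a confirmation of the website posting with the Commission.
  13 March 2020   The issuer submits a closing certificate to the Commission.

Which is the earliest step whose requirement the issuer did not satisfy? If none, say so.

Step 1

Step 1 — counting 46 days from 9 June 2019 (when the transaction closes) gives a deadline of 25 July 2019; done 27 July 2019 — 2 days late.
Later steps need not be reached.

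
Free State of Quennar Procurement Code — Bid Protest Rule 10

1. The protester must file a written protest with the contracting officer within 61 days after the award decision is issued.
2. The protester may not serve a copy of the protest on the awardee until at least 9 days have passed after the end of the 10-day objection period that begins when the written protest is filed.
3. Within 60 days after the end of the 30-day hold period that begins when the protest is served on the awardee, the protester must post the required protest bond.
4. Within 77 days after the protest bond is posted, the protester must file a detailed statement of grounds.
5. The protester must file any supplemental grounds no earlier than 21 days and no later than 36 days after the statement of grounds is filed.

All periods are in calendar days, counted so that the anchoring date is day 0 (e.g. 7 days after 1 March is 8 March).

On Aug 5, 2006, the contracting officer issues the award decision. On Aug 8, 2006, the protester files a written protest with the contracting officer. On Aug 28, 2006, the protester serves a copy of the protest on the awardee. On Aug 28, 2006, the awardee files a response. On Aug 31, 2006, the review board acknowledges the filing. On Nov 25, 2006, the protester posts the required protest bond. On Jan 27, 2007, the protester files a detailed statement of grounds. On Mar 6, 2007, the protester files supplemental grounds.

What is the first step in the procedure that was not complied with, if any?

Step 5

Step 1: 61 days after Aug 5, 2006 (when the award decision is issued) is Oct 5, 2006; Aug 8, 2006 is within that limit.
Step 2: the earliest permitted date is 9 days after Aug 18, 2006 (end of the 10-day objection period, which began when the written protest is filed on Aug 8, 2006), i.e. Aug 27, 2006; done Aug 28, 2006 — permitted.
Step 3: 60 days after Sep 27, 2006 (end of the 30-day hold period, which began when the protest is served on the awardee on Aug 28, 2006) is Nov 26, 2006; completed Nov 25, 2006, before the deadline.
Step 4: 77 days after Nov 25, 2006 (when the protest bond is posted) is Feb 10, 2007; done Jan 27, 2007 — timely.
Step 5: the window is 21–36 days after Jan 27, 2007 (when the statement of grounds is filed), so Feb 17, 2007 through Mar 4, 2007; done Mar 6, 2007 — 2 days after the window closed.
Later steps need not be reached.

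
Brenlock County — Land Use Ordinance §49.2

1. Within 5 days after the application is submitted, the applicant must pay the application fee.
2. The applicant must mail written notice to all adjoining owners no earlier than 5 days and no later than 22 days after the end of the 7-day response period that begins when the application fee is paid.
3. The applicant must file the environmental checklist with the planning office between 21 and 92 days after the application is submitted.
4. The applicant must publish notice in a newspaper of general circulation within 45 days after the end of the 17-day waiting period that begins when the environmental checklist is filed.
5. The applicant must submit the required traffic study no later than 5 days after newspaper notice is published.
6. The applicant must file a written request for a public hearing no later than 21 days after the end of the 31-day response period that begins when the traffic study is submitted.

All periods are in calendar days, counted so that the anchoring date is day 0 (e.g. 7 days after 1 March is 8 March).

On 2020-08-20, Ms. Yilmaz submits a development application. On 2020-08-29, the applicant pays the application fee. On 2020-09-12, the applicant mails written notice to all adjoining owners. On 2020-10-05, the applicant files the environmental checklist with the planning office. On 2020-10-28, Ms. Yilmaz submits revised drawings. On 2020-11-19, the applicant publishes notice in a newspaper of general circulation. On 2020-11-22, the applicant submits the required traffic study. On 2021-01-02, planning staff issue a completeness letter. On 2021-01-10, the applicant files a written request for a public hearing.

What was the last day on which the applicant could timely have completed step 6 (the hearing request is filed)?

2021-01-13

The traffic study is submitted on 2020-11-22; the 31-day response period therefore ends 2020-12-23, and step 6 runs from that date. 21 days after 2020-12-23 is 2021-01-13.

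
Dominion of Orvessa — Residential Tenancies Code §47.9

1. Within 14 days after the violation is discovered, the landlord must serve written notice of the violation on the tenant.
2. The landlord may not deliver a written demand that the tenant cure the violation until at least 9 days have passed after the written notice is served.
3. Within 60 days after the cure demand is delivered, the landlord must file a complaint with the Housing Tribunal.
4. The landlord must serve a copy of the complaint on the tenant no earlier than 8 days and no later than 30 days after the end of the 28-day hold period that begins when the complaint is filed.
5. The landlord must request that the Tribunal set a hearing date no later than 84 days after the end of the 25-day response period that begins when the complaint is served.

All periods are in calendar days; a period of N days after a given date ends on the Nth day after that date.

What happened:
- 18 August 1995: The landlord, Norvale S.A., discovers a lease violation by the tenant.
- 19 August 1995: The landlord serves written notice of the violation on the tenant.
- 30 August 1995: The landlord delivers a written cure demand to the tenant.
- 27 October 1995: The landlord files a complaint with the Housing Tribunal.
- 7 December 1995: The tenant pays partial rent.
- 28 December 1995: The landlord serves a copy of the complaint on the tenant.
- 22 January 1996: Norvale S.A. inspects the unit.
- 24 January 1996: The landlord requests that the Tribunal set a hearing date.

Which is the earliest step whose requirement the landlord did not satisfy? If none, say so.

Step 4

Step 1: 14 days after 18 August 1995 (when the violation is discovered) is 1 September 1995; 19 August 1995 is within that limit.
Step 2: the earliest permitted date is 9 days after 19 August 1995 (when the written notice is served), i.e. 28 August 1995; 30 August 1995 is on or after that date.
Step 3: 60 days after 30 August 1995 (when the cure demand is delivered) is 29 October 1995; done 27 October 1995 — timely.
Step 4: the window is 8–30 days after 24 November 1995 (end of the 28-day hold period, which began when the complaint is filed on 27 October 1995), so 2 December 1995 through 24 December 1995; 28 December 1995 is 4 days past the end of the window.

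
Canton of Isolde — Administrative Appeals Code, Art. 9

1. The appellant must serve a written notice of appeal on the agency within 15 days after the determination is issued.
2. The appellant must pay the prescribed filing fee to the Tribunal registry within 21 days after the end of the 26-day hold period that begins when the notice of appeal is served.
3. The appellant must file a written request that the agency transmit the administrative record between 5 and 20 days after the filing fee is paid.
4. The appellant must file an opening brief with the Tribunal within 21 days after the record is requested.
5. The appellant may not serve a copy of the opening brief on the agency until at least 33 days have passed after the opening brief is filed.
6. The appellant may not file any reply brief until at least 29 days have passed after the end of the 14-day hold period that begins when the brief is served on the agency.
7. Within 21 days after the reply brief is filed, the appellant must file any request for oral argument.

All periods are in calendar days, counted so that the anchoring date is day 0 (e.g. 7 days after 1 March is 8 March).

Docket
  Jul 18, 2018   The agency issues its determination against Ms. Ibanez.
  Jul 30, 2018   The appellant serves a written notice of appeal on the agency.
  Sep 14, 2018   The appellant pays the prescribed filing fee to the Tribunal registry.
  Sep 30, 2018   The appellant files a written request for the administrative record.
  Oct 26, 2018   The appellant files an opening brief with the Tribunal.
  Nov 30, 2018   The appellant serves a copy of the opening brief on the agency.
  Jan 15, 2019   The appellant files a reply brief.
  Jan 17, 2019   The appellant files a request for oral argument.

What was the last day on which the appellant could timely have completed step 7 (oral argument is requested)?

Feb 5, 2019

Step 7 runs from Jan 15, 2019, when the reply brief is filed. 21 days after Jan 15, 2019 is Feb 5, 2019.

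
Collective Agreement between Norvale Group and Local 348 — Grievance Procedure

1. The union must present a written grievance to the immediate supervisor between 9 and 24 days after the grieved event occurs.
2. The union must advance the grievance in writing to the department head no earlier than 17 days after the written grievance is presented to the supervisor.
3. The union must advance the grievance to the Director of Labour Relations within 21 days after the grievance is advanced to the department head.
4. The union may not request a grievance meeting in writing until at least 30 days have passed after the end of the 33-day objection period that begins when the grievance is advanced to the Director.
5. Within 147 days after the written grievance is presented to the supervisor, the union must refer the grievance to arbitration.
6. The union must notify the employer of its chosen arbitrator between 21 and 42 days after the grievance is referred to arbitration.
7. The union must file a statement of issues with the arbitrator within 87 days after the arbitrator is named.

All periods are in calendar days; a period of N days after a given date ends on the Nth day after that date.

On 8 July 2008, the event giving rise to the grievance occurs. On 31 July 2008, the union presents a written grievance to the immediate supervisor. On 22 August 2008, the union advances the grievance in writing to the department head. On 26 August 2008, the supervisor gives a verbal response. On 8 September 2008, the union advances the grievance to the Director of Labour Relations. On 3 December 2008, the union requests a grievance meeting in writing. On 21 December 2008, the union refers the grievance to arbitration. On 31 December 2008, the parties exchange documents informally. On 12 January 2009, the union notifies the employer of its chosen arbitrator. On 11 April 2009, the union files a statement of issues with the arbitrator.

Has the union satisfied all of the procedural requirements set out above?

No

Step 1 — 9 and 24 days from 8 July 2008 (when the grieved event occurs) are 17 July 2008 and 1 August 2008 respectively; done 31 July 2008, which is between those dates.
Step 2 — must wait 17 days from 31 July 2008 (when the written grievance is presented to the supervisor), so not before 17 August 2008; 22 August 2008 is on or after that date.
Step 3 — counting 21 days from 22 August 2008 (when the grievance is advanced to the department head) gives a deadline of 12 September 2008; 8 September 2008 is within that limit.
Step 4 — must wait 30 days from 11 October 2008 (end of the 33-day objection period, which began when the grievance is advanced to the Director on 8 September 2008), so not before 10 November 2008; 3 December 2008 is on or after that date.
Step 5 — counting 147 days from 31 July 2008 (when the written grievance is presented to the supervisor) gives a deadline of 25 December 2008; done 21 December 2008 — timely.
Step 6 — 21 and 42 days from 21 December 2008 (when the grievance is referred to arbitration) are 11 January 2009 and 1 February 2009 respectively; done 12 January 2009, which is between those dates.
Step 7 — counting 87 days from 12 January 2009 (when the arbitrator is named) gives a deadline of 9 April 2009; not done until 11 April 2009, 2 days after the deadline.
No need to go further; step 7 was not satisfied.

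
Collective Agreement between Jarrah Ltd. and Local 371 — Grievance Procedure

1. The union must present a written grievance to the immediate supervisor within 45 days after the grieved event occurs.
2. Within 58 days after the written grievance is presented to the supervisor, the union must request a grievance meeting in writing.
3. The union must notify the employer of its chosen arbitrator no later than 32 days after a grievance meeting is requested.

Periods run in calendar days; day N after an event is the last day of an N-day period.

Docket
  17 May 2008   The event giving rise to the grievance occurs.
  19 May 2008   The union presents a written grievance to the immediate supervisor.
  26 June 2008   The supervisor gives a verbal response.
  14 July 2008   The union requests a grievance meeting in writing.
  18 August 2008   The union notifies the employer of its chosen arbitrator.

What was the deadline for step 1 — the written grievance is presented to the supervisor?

Step 1 runs from 17 May 2008, when the grieved event occurs. 45 days after 17 May 2008 is 1 July 2008.

1 July 2008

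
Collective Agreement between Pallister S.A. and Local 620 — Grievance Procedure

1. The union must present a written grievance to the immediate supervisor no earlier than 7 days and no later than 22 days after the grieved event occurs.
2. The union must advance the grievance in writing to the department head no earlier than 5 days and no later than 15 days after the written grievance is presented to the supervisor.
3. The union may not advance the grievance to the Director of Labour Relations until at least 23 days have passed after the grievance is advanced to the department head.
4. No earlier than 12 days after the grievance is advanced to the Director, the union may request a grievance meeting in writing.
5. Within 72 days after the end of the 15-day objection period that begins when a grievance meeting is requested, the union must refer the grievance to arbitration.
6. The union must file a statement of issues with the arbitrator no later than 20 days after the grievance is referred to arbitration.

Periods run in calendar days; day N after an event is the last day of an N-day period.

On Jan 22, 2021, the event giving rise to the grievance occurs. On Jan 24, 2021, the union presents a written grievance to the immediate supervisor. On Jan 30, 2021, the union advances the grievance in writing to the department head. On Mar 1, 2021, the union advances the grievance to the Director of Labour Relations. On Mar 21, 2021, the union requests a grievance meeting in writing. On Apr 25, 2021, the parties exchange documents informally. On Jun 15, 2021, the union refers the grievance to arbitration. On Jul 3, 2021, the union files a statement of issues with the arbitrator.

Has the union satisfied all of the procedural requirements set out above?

No

Step 1: the window is 7–22 days after Jan 22, 2021 (when the grieved event occurs), so Jan 29, 2021 through Feb 13, 2021; done Jan 24, 2021 — 5 days before the window opened.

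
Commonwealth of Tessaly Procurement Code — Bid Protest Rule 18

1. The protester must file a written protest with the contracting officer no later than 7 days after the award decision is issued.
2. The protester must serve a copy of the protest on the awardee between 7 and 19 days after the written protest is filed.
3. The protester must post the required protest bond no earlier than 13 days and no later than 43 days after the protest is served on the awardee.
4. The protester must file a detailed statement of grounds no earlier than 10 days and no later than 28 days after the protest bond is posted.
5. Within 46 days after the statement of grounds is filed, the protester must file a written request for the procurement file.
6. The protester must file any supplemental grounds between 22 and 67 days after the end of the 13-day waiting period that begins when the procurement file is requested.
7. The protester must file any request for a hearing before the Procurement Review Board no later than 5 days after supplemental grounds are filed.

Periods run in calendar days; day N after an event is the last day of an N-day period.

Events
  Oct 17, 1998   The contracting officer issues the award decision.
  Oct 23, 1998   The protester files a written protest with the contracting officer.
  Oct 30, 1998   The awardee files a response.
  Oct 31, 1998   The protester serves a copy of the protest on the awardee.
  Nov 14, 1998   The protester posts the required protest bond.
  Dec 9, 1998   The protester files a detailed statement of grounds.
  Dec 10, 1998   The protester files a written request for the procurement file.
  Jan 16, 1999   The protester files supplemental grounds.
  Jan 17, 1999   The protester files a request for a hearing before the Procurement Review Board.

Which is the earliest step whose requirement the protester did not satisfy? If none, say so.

None — every step was satisfied

Step 1: 7 days after Oct 17, 1998 (when the award decision is issued) is Oct 24, 1998; Oct 23, 1998 is within that limit.
Step 2: the window is 7–19 days after Oct 23, 1998 (when the written protest is filed), so Oct 30, 1998 through Nov 11, 1998; done Oct 31, 1998, which is between those dates.
Step 3: the window is 13–43 days after Oct 31, 1998 (when the protest is served on the awardee), so Nov 13, 1998 through Dec 13, 1998; done Nov 14, 1998, which is between those dates.
Step 4: the window is 10–28 days after Nov 14, 1998 (when the protest bond is posted), so Nov 24, 1998 through Dec 12, 1998; Dec 9, 1998 falls inside that range.
Step 5: 46 days after Dec 9, 1998 (when the statement of grounds is filed) is Jan 24, 1999; done Dec 10, 1998 — timely.
Step 6: the window is 22–67 days after Dec 23, 1998 (end of the 13-day waiting period, which began when the procurement file is requested on Dec 10, 1998), so Jan 14, 1999 through Feb 28, 1999; done Jan 16, 1999, which is between those dates.
Step 7: 5 days after Jan 16, 1999 (when supplemental grounds are filed) is Jan 21, 1999; Jan 17, 1999 is within that limit.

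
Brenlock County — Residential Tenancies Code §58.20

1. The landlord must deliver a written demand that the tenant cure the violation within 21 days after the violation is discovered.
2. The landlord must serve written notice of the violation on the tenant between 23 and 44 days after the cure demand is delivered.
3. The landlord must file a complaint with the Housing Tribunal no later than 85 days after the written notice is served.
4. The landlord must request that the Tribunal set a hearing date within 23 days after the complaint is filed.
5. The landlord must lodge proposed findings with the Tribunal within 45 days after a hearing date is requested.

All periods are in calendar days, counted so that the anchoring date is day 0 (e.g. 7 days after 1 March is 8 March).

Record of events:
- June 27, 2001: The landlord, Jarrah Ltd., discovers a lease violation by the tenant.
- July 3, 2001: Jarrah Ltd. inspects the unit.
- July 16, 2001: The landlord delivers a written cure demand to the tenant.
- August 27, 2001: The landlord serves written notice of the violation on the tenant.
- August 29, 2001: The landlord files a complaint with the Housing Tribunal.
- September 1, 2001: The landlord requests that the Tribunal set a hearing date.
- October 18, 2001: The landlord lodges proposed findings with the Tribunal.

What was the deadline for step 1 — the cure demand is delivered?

July 18, 2001

Step 1 runs from June 27, 2001, when the violation is discovered. 21 days after June 27, 2001 is July 18, 2001.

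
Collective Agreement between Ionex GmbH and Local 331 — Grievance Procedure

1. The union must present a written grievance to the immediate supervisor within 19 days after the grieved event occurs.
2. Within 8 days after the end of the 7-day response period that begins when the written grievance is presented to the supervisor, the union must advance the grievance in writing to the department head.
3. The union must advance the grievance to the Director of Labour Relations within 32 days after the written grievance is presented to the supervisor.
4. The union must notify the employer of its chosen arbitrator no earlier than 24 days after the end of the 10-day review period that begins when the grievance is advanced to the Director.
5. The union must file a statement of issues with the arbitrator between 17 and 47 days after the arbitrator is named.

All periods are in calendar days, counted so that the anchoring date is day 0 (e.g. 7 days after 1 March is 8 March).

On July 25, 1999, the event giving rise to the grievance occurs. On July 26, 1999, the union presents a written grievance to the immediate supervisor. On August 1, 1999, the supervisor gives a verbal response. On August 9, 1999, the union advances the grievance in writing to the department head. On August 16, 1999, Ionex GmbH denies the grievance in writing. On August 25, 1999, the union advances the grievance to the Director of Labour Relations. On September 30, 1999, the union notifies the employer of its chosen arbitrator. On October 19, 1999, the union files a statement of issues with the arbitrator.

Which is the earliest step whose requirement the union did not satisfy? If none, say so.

(1) due by July 25, 1999 + 19 days = August 13, 1999; done July 26, 1999 — timely.
(2) due by August 2, 1999 + 8 days = August 10, 1999; done August 9, 1999 — timely.
(3) due by July 26, 1999 + 32 days = August 27, 1999; completed August 25, 1999, before the deadline.
(4) permitted from September 4, 1999 + 24 days = September 28, 1999 onward; done September 30, 1999, after the minimum wait.
(5) the permitted window runs from September 30, 1999 + 17 = October 17, 1999 to September 30, 1999 + 47 = November 16, 1999; October 19, 1999 falls inside that range.

None — every step was satisfied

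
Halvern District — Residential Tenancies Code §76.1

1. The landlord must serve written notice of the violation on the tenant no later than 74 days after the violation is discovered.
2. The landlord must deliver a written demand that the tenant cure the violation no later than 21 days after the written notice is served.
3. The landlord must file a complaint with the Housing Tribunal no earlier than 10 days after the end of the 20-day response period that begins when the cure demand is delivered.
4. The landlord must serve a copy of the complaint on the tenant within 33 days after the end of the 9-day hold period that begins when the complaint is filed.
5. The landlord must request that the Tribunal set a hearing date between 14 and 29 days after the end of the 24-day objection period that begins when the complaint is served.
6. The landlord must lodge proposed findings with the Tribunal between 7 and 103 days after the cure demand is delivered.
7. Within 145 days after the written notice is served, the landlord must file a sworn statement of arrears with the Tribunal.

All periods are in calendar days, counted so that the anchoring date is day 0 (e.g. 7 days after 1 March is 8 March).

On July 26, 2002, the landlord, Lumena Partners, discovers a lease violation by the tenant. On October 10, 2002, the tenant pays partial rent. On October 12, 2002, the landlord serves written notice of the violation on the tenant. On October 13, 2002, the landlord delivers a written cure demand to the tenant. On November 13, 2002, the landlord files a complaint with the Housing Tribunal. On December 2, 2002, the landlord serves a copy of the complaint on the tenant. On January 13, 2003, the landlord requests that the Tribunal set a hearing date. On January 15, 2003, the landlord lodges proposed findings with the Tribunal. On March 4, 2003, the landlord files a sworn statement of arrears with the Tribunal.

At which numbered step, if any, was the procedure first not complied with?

Step 1

Step 1: 74 days after July 26, 2002 (when the violation is discovered) is October 8, 2002; October 12, 2002 misses that deadline by 4 days.
Later steps need not be reached.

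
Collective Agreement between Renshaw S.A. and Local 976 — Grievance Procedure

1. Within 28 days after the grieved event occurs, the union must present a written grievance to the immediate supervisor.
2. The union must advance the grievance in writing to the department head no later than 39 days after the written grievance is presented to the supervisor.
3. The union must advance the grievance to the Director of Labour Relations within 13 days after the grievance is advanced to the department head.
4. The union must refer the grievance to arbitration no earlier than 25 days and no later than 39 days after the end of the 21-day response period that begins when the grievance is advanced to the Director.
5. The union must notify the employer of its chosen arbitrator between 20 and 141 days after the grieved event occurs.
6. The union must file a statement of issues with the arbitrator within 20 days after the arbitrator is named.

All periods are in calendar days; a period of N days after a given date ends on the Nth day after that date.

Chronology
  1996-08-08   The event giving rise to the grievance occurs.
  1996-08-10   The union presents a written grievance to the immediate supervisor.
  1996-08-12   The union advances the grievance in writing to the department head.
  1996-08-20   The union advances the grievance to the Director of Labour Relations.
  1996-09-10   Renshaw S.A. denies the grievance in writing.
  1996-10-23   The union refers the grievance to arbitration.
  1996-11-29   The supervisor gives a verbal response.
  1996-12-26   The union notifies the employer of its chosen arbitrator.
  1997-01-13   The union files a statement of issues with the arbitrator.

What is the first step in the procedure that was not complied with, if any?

Step 4

Step 1: 28 days after 1996-08-08 (when the grieved event occurs) is 1996-09-05; 1996-08-10 is within that limit.
Step 2: 39 days after 1996-08-10 (when the written grievance is presented to the supervisor) is 1996-09-18; 1996-08-12 is within that limit.
Step 3: 13 days after 1996-08-12 (when the grievance is advanced to the department head) is 1996-08-25; done 1996-08-20 — timely.
Step 4: the window is 25–39 days after 1996-09-10 (end of the 21-day response period, which began when the grievance is advanced to the Director on 1996-08-20), so 1996-10-05 through 1996-10-19; 1996-10-23 is 4 days past the end of the window.
The analysis stops there.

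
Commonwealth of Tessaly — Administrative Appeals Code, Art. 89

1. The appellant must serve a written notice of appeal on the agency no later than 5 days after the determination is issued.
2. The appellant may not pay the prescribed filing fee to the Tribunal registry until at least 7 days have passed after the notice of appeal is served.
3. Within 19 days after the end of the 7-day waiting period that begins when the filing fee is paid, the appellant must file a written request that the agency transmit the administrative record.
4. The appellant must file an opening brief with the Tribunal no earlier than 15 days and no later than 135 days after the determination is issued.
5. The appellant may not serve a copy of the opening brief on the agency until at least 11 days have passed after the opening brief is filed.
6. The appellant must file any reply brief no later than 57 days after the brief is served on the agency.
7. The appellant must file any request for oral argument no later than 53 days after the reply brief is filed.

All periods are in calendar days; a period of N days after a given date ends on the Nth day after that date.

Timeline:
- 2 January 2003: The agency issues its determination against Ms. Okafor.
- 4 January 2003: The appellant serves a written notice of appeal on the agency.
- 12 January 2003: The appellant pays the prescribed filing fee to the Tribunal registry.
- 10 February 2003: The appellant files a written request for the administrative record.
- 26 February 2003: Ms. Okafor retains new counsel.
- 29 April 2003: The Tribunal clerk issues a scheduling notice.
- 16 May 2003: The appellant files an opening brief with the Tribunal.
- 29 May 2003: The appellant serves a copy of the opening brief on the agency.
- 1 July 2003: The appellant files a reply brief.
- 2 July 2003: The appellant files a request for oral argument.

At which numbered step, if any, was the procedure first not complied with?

Step 1: 5 days after 2 January 2003 (when the determination is issued) is 7 January 2003; 4 January 2003 is within that limit.
Step 2: the earliest permitted date is 7 days after 4 January 2003 (when the notice of appeal is served), i.e. 11 January 2003; 12 January 2003 is on or after that date.
Step 3: 19 days after 19 January 2003 (end of the 7-day waiting period, which began when the filing fee is paid on 12 January 2003) is 7 February 2003; done 10 February 2003 — 3 days late.

Step 3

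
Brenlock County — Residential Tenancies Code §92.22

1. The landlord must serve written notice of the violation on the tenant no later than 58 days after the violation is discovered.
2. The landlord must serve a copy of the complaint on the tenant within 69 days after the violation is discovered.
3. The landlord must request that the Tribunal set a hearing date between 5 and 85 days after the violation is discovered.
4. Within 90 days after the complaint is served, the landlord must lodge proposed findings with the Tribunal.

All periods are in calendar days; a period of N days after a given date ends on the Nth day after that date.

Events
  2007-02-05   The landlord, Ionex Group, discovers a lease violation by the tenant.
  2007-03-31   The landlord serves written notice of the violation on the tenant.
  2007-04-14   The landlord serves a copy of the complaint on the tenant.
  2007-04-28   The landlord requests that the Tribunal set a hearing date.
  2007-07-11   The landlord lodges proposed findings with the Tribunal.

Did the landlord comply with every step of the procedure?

Yes

Step 1: 58 days after 2007-02-05 (when the violation is discovered) is 2007-04-04; completed 2007-03-31, before the deadline.
Step 2: 69 days after 2007-02-05 (when the violation is discovered) is 2007-04-15; done 2007-04-14 — timely.
Step 3: the window is 5–85 days after 2007-02-05 (when the violation is discovered), so 2007-02-10 through 2007-05-01; 2007-04-28 falls inside that range.
Step 4: 90 days after 2007-04-14 (when the complaint is served) is 2007-07-13; done 2007-07-11 — timely.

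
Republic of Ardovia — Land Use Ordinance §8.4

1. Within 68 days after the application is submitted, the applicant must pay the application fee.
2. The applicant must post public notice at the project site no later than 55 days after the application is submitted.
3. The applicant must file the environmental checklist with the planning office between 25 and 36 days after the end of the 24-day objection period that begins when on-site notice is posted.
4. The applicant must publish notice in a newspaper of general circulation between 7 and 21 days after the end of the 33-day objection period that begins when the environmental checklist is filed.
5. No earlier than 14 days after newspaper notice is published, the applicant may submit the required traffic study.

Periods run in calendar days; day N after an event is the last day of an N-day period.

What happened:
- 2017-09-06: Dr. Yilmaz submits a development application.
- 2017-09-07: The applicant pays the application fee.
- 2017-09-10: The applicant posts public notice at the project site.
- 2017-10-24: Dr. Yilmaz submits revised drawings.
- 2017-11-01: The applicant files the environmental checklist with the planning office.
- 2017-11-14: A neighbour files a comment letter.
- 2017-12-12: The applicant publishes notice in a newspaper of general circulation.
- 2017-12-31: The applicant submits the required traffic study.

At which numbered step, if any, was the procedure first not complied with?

None — every step was satisfied

Step 1: 68 days after 2017-09-06 (when the application is submitted) is 2017-11-13; completed 2017-09-07, before the deadline.
Step 2: 55 days after 2017-09-06 (when the application is submitted) is 2017-10-31; done 2017-09-10 — timely.
Step 3: the window is 25–36 days after 2017-10-04 (end of the 24-day objection period, which began when on-site notice is posted on 2017-09-10), so 2017-10-29 through 2017-11-09; 2017-11-01 falls inside that range.
Step 4: the window is 7–21 days after 2017-12-04 (end of the 33-day objection period, which began when the environmental checklist is filed on 2017-11-01), so 2017-12-11 through 2017-12-25; done 2017-12-12 — within the window.
Step 5: the earliest permitted date is 14 days after 2017-12-12 (when newspaper notice is published), i.e. 2017-12-26; done 2017-12-31 — permitted.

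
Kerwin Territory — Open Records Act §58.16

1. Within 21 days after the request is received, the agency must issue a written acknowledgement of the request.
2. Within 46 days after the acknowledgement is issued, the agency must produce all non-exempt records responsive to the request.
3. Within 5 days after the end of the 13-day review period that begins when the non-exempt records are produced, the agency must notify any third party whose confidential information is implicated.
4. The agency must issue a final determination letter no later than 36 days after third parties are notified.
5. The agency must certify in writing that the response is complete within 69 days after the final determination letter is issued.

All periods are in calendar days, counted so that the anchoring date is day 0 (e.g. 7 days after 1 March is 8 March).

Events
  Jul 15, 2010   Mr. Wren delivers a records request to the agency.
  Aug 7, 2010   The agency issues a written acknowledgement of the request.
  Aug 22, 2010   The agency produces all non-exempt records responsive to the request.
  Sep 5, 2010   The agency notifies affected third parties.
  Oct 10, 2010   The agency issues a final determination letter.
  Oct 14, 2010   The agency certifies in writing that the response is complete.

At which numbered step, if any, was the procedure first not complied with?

Step 1

Step 1: 21 days after Jul 15, 2010 (when the request is received) is Aug 5, 2010; not done until Aug 7, 2010, 2 days after the deadline.
That is the first point of non-compliance.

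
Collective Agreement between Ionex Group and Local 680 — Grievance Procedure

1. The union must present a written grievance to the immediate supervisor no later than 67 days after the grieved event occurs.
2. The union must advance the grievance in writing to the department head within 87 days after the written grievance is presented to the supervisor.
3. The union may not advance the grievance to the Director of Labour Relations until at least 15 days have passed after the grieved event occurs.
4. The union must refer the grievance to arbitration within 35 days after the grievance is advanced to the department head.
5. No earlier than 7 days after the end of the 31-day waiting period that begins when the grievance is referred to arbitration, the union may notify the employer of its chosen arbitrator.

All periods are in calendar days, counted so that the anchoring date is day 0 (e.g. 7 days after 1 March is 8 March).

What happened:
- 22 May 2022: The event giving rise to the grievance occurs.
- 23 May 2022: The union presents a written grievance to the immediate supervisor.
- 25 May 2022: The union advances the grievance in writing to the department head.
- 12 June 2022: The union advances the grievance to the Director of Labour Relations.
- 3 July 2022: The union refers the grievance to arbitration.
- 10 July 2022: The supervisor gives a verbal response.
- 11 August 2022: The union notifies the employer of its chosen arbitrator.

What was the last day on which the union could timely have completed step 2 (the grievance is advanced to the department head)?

18 August 2022

Step 2 runs from 23 May 2022, when the written grievance is presented to the supervisor. 87 days after 23 May 2022 is 18 August 2022.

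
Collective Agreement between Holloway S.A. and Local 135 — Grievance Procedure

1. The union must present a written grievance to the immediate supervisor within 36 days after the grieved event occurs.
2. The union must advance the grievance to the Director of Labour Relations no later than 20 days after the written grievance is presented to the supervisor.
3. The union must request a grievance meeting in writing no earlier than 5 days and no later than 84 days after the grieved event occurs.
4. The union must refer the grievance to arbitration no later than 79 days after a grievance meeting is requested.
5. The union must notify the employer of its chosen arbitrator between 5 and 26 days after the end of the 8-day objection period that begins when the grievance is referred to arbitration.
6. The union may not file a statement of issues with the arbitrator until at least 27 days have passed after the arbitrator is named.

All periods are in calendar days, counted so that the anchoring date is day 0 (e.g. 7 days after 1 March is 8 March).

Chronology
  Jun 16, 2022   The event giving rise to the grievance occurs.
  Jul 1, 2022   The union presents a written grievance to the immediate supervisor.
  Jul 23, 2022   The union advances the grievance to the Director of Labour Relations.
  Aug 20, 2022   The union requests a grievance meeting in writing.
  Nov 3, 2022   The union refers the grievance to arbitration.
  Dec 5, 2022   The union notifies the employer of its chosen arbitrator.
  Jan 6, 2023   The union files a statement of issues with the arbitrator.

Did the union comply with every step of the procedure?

No

Step 1 — counting 36 days from Jun 16, 2022 (when the grieved event occurs) gives a deadline of Jul 22, 2022; Jul 1, 2022 is within that limit.
Step 2 — counting 20 days from Jul 1, 2022 (when the written grievance is presented to the supervisor) gives a deadline of Jul 21, 2022; Jul 23, 2022 misses that deadline by 2 days.
No need to go further; step 2 was not satisfied.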